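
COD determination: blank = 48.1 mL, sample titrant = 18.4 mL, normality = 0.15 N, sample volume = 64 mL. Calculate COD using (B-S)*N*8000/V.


COD = (48.1 - 18.4) x 0.15 x 8000 / 64
COD = 29.7 x 0.15 x 8000 / 64
COD = 556.9 mg/L


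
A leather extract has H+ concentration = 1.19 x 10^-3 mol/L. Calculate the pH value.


pH = 2.92


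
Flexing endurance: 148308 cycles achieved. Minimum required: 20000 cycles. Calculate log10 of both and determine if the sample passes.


Achieved: log10 = 5.17
Required: log10 = 4.30
Passes: Yes


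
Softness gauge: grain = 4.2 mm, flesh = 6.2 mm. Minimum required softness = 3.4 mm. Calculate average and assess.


Average softness = 5.20 mm
Meets requirement: Yes


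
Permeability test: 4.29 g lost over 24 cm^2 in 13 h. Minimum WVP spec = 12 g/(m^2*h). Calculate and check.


WVP = 4.29 / (24 x 13) x 10000 = 137.50 g/(m^2*h)
Minimum: 12 g/(m^2*h)
Meets spec: Yes


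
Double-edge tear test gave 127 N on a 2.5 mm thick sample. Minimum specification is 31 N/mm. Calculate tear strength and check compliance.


Tear strength = 50.8 N/mm
Compliant: Yes

Tear strength = 127 / 2.5 = 50.8 N/mm
Required minimum = 31 N/mm
Compliant: Yes


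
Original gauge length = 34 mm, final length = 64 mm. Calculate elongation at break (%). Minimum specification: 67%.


Extension = 64 - 34 = 30 mm
Elongation = 30 / 34 x 100 = 88.2%
Minimum required: 67%
Meets specification: Yes


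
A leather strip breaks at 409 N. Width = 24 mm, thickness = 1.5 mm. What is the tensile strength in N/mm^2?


11.36 N/mm^2

Cross-sectional area = 24 x 1.5 = 36.0 mm^2
Tensile strength = 409 / 36.0 = 11.36 N/mm^2


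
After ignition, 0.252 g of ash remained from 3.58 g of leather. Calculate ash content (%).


Ash% = 0.252 / 3.58 x 100
Ash% = 7.04%


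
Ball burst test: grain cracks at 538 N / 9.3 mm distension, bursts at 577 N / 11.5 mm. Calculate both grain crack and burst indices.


Crack index = 57.8 N/mm
Burst index = 50.2 N/mm

Crack index = 538 / 9.3 = 57.8 N/mm
Burst index = 577 / 11.5 = 50.2 N/mm


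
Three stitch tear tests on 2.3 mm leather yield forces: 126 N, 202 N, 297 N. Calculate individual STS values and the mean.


STS1 = 54.8 N/mm
STS2 = 87.8 N/mm
STS3 = 129.1 N/mm
Mean = 90.6 N/mm


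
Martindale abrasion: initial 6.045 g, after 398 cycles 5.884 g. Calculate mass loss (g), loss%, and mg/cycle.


Loss = 6.045 - 5.884 = 0.161 g
Loss% = 0.161 / 6.045 x 100 = 2.66%
Rate = 0.161 / 398 x 1000 = 0.405 mg/cycle


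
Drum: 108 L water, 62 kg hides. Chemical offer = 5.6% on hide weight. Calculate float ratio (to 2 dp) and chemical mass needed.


Float ratio = 1.74
Chemical needed = 3.472 kg

Float ratio = 108 / 62 = 1.74
Chemical = 62 x 5.6 / 100 = 3.472 kg


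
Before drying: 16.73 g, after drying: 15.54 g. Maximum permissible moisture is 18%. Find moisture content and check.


Moisture content = 7.1%
Acceptable: Yes

MC = (16.73 - 15.54) / 16.73 x 100 = 7.1%
Maximum: 18%
Acceptable: Yes


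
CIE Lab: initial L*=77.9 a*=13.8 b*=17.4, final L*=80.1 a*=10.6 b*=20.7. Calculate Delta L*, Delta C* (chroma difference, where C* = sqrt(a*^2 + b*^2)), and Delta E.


Delta L* = 80.1 - 77.9 = 2.2
C1* = sqrt((13.8)^2 + (17.4)^2) = 22.208
C2* = sqrt((10.6)^2 + (20.7)^2) = 23.256
Delta C* = 23.256 - 22.208 = 1.05
Delta E = sqrt((2.2)^2 + (-3.2)^2 + (3.3)^2) = 5.10


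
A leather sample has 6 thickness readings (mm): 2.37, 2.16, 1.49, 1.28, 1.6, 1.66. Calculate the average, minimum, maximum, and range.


Average = 1.76 mm
Min = 1.28 mm
Max = 2.37 mm
Range = 1.09 mm

Sum = 10.56
Average = 10.56 / 6 = 1.76 mm
Minimum = 1.28 mm
Maximum = 2.37 mm
Range = 2.37 - 1.28 = 1.09 mm


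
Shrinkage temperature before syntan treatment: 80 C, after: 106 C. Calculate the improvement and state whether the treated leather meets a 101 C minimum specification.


Improvement = 26 C
Meets 101 C spec: Yes

Improvement = 106 - 80 = 26 C
Spec check: 106 C >= 101 C? Yes


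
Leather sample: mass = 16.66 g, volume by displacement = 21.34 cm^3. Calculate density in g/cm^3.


Density = mass / volume
Density = 16.66 / 21.34 = 0.781 g/cm^3


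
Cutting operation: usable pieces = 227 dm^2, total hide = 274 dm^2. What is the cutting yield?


Yield = usable / total x 100
Yield = 227 / 274 x 100 = 82.8%


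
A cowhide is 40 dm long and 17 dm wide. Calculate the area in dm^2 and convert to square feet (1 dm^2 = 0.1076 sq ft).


Area = 40 x 17 = 680 dm^2
Conversion: 680 x 0.1076 = 73.17 sq ft


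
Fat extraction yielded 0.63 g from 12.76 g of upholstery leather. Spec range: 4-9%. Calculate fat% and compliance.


Fat% = 0.63 / 12.76 x 100 = 4.9%
Spec range: 4-9%
Compliant: Yes


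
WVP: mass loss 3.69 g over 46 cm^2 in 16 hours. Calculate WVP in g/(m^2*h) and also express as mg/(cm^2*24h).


WVP = 3.69 / (46 x 16) x 10000 = 50.14 g/(m^2*h)
Mass loss in mg = 3.69 x 1000 = 3690 mg
Per cm^2 per 24h in mg: 3690 x 24 / (46 x 16) = 88560 / 736 = 120.33 mg/(cm^2*24h)


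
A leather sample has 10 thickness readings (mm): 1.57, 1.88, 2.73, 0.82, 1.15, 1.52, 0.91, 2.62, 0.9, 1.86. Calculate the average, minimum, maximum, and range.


Sum = 15.96
Average = 15.96 / 10 = 1.60 mm
Minimum = 0.82 mm
Maximum = 2.73 mm
Range = 2.73 - 0.82 = 1.91 mm


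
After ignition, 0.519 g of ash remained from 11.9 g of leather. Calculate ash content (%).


4.36%


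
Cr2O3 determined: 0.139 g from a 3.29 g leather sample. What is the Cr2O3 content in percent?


4.22%

Cr2O3% = 0.139 / 3.29 x 100
Cr2O3% = 4.22%


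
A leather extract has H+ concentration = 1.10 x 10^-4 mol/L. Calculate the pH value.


pH = -log10[H+]
pH = -log10(1.10 x 10^-4) = 3.96


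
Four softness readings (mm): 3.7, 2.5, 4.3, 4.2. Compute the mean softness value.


Sum = 3.7 + 2.5 + 4.3 + 4.2
Mean = 14.7 / 4 = 3.68 mm


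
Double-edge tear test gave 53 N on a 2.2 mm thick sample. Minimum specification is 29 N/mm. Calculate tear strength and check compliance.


Tear strength = 24.1 N/mm
Compliant: No

Tear strength = 53 / 2.2 = 24.1 N/mm
Required minimum = 29 N/mm
Compliant: No


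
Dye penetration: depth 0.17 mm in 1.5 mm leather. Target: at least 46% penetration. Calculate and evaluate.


Penetration = 11.3%
Meets target: No


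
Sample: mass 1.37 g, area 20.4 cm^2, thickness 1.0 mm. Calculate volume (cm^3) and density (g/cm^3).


Volume = 2.040 cm^3
Density = 0.672 g/cm^3


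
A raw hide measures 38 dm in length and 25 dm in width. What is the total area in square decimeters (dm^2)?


Area = length x width
Area = 38 x 25 = 950 dm^2


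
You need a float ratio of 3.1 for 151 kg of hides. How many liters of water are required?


Water = hide weight x target ratio
Water = 151 x 3.1 = 468.1 L


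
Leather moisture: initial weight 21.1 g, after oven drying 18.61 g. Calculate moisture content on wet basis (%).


11.8%


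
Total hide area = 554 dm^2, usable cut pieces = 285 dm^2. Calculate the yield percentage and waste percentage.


Yield = 51.4%
Waste = 48.6%

Yield = 285 / 554 x 100 = 51.4%
Waste = 554 - 285 = 269 dm^2
Waste% = 100 - 51.4 = 48.6%


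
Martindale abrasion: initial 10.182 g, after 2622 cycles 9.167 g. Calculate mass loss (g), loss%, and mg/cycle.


Mass loss = 1.015 g
Loss = 9.97%
Rate = 0.387 mg/cycle

Loss = 10.182 - 9.167 = 1.015 g
Loss% = 1.015 / 10.182 x 100 = 9.97%
Rate = 1.015 / 2622 x 1000 = 0.387 mg/cycle


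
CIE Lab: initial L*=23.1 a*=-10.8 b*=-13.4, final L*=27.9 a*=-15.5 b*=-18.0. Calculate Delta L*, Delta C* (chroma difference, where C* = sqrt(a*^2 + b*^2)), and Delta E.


Delta L* = 4.8
Delta C* = 6.54
Delta E = 8.14

Delta L* = 27.9 - 23.1 = 4.8
C1* = sqrt((-10.8)^2 + (-13.4)^2) = 17.210
C2* = sqrt((-15.5)^2 + (-18.0)^2) = 23.754
Delta C* = 23.754 - 17.210 = 6.54
Delta E = sqrt((4.8)^2 + (-4.7)^2 + (-4.6)^2) = 8.14


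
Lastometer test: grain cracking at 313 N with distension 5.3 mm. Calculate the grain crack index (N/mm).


59.1 N/mm


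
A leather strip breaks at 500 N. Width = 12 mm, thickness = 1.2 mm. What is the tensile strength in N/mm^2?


34.72 N/mm^2


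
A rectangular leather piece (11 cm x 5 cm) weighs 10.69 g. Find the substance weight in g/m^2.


1943.6 g/m^2


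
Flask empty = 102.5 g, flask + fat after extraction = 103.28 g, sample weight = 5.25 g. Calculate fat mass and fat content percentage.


Fat mass = 103.28 - 102.5 = 0.78 g
Fat% = 0.78 / 5.25 x 100 = 14.9%


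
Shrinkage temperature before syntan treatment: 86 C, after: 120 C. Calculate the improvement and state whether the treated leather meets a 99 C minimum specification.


Improvement = 120 - 86 = 34 C
Spec check: 120 C >= 99 C? Yes


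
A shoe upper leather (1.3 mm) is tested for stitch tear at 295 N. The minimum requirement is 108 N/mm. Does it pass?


STS = 226.9 N/mm
Passes: Yes

STS = 295 / 1.3 = 226.9 N/mm
Minimum required: 108 N/mm
Passes: Yes


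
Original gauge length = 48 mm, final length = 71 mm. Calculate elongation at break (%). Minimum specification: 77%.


Elongation = 47.9%
Meets spec: No

Extension = 71 - 48 = 23 mm
Elongation = 23 / 48 x 100 = 47.9%
Minimum required: 77%
Meets specification: No


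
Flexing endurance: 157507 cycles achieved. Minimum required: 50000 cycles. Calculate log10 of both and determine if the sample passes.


log10(157507) = 5.20
log10(50000) = 4.70
Passes: Yes


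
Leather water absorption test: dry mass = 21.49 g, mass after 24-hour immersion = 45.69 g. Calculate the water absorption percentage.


Water absorbed = 45.69 - 21.49 = 24.20 g
WA% = 24.20 / 21.49 x 100 = 112.6%


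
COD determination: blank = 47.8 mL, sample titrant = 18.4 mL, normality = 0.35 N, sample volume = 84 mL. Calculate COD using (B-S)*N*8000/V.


980.0 mg/L

COD = (47.8 - 18.4) x 0.35 x 8000 / 84
COD = 29.4 x 0.35 x 8000 / 84
COD = 980.0 mg/L


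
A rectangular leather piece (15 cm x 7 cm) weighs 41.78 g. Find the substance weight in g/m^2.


3979.0 g/m^2

Area = 15 x 7 = 105 cm^2
SW = 41.78 / 105 x 10000 = 3979.0 g/m^2


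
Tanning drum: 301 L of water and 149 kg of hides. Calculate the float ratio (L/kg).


2.0


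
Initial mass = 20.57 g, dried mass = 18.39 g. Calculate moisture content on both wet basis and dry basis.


Moisture lost = 20.57 - 18.39 = 2.18 g
Wet basis MC = 2.18 / 20.57 x 100 = 10.6%
Dry basis MC = 2.18 / 18.39 x 100 = 11.9%


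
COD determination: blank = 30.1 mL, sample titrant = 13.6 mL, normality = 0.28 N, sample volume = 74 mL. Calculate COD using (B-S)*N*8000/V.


COD = (30.1 - 13.6) x 0.28 x 8000 / 74
COD = 16.5 x 0.28 x 8000 / 74
COD = 499.5 mg/L


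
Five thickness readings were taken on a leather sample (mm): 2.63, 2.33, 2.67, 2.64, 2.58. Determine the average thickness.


2.57 mm


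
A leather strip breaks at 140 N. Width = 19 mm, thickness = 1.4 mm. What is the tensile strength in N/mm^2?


Cross-sectional area = 19 x 1.4 = 26.6 mm^2
Tensile strength = 140 / 26.6 = 5.26 N/mm^2


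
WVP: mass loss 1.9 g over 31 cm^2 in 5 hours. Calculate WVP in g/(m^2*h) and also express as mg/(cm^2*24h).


WVP = 1.9 / (31 x 5) x 10000 = 122.58 g/(m^2*h)
Mass loss in mg = 1.9 x 1000 = 1900 mg
Per cm^2 per 24h in mg: 1900 x 24 / (31 x 5) = 45600 / 155 = 294.19 mg/(cm^2*24h)


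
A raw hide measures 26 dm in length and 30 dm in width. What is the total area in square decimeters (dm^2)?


780 dm^2

Area = length x width
Area = 26 x 30 = 780 dm^2


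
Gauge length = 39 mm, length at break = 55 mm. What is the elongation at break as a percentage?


41.0%

Extension = 55 - 39 = 16 mm
Elongation = 16 / 39 x 100 = 41.0%


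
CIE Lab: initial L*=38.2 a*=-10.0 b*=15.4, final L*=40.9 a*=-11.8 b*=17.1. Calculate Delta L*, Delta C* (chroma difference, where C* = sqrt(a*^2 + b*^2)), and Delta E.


Delta L* = 40.9 - 38.2 = 2.7
C1* = sqrt((-10.0)^2 + (15.4)^2) = 18.362
C2* = sqrt((-11.8)^2 + (17.1)^2) = 20.776
Delta C* = 20.776 - 18.362 = 2.41
Delta E = sqrt((2.7)^2 + (-1.8)^2 + (1.7)^2) = 3.66


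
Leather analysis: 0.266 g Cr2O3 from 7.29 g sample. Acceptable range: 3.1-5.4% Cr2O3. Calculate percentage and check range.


Cr2O3% = 0.266 / 7.29 x 100 = 3.65%
Acceptable range: 3.1 to 5.4%
Within range: Yes


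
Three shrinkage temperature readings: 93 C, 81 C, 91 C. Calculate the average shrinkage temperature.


88.3 C

Average = (93 + 81 + 91) / 3
Average = 265 / 3 = 88.3 C


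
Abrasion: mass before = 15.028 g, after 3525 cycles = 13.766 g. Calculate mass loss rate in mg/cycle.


0.358 mg/cycle

Mass loss = 15.028 - 13.766 = 1.262 g
Rate = 1.262 / 3525 x 1000 = 0.358 mg/cycle


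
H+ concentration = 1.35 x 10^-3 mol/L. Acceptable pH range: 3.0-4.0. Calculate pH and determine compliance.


pH = 2.87
Compliant: No


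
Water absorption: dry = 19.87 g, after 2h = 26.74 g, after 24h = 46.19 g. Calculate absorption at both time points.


WA (2h) = (26.74 - 19.87) / 19.87 x 100 = 34.6%
WA (24h) = (46.19 - 19.87) / 19.87 x 100 = 132.5%


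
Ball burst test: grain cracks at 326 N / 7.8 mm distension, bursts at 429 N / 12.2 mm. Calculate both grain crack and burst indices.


Crack index = 326 / 7.8 = 41.8 N/mm
Burst index = 429 / 12.2 = 35.2 N/mm


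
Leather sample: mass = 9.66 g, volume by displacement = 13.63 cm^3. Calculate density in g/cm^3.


Density = mass / volume
Density = 9.66 / 13.63 = 0.709 g/cm^3


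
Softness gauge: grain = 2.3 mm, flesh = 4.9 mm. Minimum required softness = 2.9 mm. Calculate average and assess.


Average softness = 3.60 mm
Meets requirement: Yes


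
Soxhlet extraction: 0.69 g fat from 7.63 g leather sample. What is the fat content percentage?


Fat content = 0.69 / 7.63 x 100
Fat = 9.0%


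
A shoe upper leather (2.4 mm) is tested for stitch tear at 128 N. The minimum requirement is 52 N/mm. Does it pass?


STS = 128 / 2.4 = 53.3 N/mm
Minimum required: 52 N/mm
Passes: Yes


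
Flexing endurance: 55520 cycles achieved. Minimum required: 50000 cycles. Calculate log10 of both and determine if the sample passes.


Achieved: log10 = 4.74
Required: log10 = 4.70
Passes: Yes

log10(55520) = 4.74
log10(50000) = 4.70
Passes: Yes


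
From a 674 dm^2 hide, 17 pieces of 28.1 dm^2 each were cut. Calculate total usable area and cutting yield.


Usable area = 477.7 dm^2
Yield = 70.9%

Total usable = 17 x 28.1 = 477.7 dm^2
Yield = 477.7 / 674 x 100 = 70.9%


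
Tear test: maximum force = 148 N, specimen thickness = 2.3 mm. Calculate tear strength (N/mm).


64.3 N/mm


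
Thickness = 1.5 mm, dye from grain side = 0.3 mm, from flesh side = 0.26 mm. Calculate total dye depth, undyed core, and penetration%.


Total dyed = 0.56 mm
Undyed core = 0.94 mm
Penetration = 37.3%


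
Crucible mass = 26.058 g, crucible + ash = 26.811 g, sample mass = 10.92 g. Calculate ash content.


Ash mass = 0.753 g
Ash content = 6.90%


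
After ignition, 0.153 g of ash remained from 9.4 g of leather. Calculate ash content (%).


1.63%

Ash% = 0.153 / 9.4 x 100
Ash% = 1.63%


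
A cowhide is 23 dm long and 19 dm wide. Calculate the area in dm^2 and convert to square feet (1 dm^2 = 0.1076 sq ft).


Area = 23 x 19 = 437 dm^2
Conversion: 437 x 0.1076 = 47.02 sq ft


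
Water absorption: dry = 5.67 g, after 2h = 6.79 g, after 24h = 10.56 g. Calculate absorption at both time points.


2h absorption = 19.8%
24h absorption = 86.2%

WA (2h) = (6.79 - 5.67) / 5.67 x 100 = 19.8%
WA (24h) = (10.56 - 5.67) / 5.67 x 100 = 86.2%


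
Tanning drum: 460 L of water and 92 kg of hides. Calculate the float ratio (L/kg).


Float ratio = water / hide weight
Ratio = 460 / 92 = 5.0


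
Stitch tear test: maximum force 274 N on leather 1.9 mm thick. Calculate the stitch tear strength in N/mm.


Stitch tear strength = force / thickness
STS = 274 / 1.9 = 144.2 N/mm


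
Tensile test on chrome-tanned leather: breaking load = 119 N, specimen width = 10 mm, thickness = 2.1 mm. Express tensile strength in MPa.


Cross-section = 10 x 2.1 = 21.0 mm^2
TS = 119 / 21.0 = 5.67 MPa
(1 N/mm^2 = 1 MPa)


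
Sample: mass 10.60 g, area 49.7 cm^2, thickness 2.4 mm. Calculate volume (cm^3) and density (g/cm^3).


Volume = 11.928 cm^3
Density = 0.889 g/cm^3


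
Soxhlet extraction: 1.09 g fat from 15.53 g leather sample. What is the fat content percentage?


7.0%


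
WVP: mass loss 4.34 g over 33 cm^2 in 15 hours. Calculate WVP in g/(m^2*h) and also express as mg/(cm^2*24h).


WVP = 87.68 g/(m^2*h)
Daily rate = 210.42 mg/(cm^2*24h)


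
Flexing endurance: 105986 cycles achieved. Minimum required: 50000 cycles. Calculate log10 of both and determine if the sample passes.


log10(105986) = 5.03
log10(50000) = 4.70
Passes: Yes


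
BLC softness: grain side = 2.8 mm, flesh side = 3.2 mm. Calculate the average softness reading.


3.00 mm

Average = (2.8 + 3.2) / 2
Average = 3.00 mm


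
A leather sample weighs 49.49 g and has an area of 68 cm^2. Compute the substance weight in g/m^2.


7277.9 g/m^2

Substance weight = mass / area x 10000
SW = 49.49 / 68 x 10000
SW = 7277.9 g/m^2


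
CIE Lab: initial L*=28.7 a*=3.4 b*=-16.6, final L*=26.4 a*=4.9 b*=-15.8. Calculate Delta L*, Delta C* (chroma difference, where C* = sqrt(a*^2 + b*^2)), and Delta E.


Delta L* = 26.4 - 28.7 = -2.3
C1* = sqrt((3.4)^2 + (-16.6)^2) = 16.945
C2* = sqrt((4.9)^2 + (-15.8)^2) = 16.542
Delta C* = 16.542 - 16.945 = -0.40
Delta E = sqrt((-2.3)^2 + (1.5)^2 + (0.8)^2) = 2.86


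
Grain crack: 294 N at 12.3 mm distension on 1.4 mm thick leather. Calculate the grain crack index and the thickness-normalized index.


Crack index = 23.9 N/mm
Normalized index = 17.1 N/mm per mm

Crack index = 294 / 12.3 = 23.9 N/mm
Normalized = 23.9 / 1.4 = 17.1 N/mm per mm


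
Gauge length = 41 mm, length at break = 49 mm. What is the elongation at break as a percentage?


Extension = 49 - 41 = 8 mm
Elongation = 8 / 41 x 100 = 19.5%


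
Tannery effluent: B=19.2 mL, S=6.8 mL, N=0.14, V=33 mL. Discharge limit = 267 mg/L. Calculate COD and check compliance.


COD = 420.8 mg/L
Compliant: No


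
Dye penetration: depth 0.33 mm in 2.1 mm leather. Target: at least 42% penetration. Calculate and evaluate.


Penetration = 15.7%
Meets target: No

Penetration = 0.33 / 2.1 x 100 = 15.7%
Target: 42%
Meets target: No


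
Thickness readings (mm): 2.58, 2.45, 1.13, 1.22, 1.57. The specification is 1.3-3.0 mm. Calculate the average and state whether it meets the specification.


Sum = 8.95
Average = 8.95 / 5 = 1.79 mm
Specification range: 1.3 to 3.0 mm
Within spec: Yes


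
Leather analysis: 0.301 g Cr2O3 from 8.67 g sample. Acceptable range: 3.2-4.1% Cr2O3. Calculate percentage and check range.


Cr2O3 = 3.47%
Within range: Yes


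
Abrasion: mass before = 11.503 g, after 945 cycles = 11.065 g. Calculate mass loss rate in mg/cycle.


Mass loss = 11.503 - 11.065 = 0.438 g
Rate = 0.438 / 945 x 1000 = 0.463 mg/cycle


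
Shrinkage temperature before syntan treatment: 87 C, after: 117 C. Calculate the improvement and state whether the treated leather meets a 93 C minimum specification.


Improvement = 30 C
Meets 93 C spec: Yes


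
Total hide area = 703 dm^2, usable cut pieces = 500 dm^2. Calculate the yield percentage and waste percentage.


Yield = 500 / 703 x 100 = 71.1%
Waste = 703 - 500 = 203 dm^2
Waste% = 100 - 71.1 = 28.9%


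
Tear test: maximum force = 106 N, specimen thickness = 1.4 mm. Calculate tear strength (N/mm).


75.7 N/mm


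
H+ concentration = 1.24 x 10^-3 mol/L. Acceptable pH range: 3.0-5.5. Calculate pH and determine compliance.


pH = 2.91
Compliant: No

pH = -log10(1.24 x 10^-3) = 2.91
Range: 3.0 to 5.5
Compliant: No


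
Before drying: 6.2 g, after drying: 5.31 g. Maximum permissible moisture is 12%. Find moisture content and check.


MC = (6.2 - 5.31) / 6.2 x 100 = 14.4%
Maximum: 12%
Acceptable: No


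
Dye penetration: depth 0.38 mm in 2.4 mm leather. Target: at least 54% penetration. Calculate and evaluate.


Penetration = 0.38 / 2.4 x 100 = 15.8%
Target: 54%
Meets target: No


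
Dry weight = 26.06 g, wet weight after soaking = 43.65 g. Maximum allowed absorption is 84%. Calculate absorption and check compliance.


WA = (43.65 - 26.06) / 26.06 x 100 = 67.5%
Maximum allowed: 84%
Compliant: Yes


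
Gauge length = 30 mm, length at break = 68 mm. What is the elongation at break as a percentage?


126.7%


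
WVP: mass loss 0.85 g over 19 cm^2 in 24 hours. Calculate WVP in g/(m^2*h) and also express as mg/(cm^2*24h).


WVP = 0.85 / (19 x 24) x 10000 = 18.64 g/(m^2*h)
Mass loss in mg = 0.85 x 1000 = 850 mg
Per cm^2 per 24h in mg: 850 x 24 / (19 x 24) = 20400 / 456 = 44.74 mg/(cm^2*24h)


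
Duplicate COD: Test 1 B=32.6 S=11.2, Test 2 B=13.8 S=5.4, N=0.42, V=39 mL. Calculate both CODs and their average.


COD1 = (32.6 - 11.2) x 0.42 x 8000 / 39 = 1843.7 mg/L
COD2 = (13.8 - 5.4) x 0.42 x 8000 / 39 = 723.7 mg/L
Average = (1843.7 + 723.7) / 2 = 1283.7 mg/L


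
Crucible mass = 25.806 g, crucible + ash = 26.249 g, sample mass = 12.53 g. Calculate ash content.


Ash mass = 0.443 g
Ash content = 3.54%

Ash mass = 26.249 - 25.806 = 0.443 g
Ash% = 0.443 / 12.53 x 100 = 3.54%


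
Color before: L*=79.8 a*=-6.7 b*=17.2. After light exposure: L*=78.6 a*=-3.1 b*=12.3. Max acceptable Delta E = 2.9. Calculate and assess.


dL = -1.2, da = 3.6, db = -4.9
dE = sqrt((-1.2)^2 + (3.6)^2 + (-4.9)^2) = 6.20
Max = 2.9
Passes: No


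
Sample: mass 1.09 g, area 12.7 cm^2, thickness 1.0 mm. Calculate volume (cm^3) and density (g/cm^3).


Volume = 1.270 cm^3
Density = 0.858 g/cm^3

Thickness in cm = 1.0 / 10 = 0.10 cm
Volume = 12.7 x 0.10 = 1.270 cm^3
Density = 1.09 / 1.270 = 0.858 g/cm^3


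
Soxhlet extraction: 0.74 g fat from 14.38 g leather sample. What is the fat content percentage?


5.1%


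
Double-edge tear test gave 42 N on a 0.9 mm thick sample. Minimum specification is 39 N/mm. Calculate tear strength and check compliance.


Tear strength = 46.7 N/mm
Compliant: Yes


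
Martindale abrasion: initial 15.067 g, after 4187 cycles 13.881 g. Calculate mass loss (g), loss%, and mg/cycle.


Mass loss = 1.186 g
Loss = 7.87%
Rate = 0.283 mg/cycle


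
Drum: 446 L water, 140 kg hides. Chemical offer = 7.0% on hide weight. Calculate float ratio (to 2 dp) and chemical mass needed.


Float ratio = 446 / 140 = 3.19
Chemical = 140 x 7.0 / 100 = 9.8 kg


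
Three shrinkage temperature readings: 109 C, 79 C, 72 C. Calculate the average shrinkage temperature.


Average = (109 + 79 + 72) / 3
Average = 260 / 3 = 86.7 C


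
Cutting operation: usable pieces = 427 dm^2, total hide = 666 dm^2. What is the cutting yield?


64.1%

Yield = usable / total x 100
Yield = 427 / 666 x 100 = 64.1%


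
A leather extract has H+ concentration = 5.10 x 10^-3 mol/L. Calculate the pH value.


pH = 2.29


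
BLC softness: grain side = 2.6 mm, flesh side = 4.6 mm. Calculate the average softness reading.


Average = (2.6 + 4.6) / 2
Average = 3.60 mm


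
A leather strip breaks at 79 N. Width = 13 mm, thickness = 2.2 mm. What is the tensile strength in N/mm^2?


2.76 N/mm^2

Cross-sectional area = 13 x 2.2 = 28.6 mm^2
Tensile strength = 79 / 28.6 = 2.76 N/mm^2


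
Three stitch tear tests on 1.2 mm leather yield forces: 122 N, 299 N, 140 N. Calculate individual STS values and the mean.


STS1 = 101.7 N/mm
STS2 = 249.2 N/mm
STS3 = 116.7 N/mm
Mean = 155.9 N/mm

STS1 = 122 / 1.2 = 101.7 N/mm
STS2 = 299 / 1.2 = 249.2 N/mm
STS3 = 140 / 1.2 = 116.7 N/mm
Mean = (101.7 + 249.2 + 116.7) / 3 = 155.9 N/mm


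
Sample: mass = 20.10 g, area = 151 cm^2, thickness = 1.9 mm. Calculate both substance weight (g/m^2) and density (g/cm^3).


Substance weight = 1331.1 g/m^2
Density = 0.701 g/cm^3

SW = 20.10 / 151 x 10000 = 1331.1 g/m^2
Volume = 151 x 1.9 / 10 = 28.69 cm^3
Density = 20.10 / 28.69 = 0.701 g/cm^3


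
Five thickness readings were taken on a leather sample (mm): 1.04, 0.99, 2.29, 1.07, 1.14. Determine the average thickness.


1.31 mm

Sum = 1.04 + 0.99 + 2.29 + 1.07 + 1.14 = 6.53
Average = 6.53 / 5 = 1.31 mm


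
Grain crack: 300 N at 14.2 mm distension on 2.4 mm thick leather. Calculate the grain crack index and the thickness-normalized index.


Crack index = 300 / 14.2 = 21.1 N/mm
Normalized = 21.1 / 2.4 = 8.8 N/mm per mm


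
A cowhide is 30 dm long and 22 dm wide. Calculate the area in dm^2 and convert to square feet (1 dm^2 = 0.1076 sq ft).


660 dm^2
71.02 sq ft


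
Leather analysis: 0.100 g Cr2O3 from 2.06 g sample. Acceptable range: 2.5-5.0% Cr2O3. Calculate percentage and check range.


Cr2O3 = 4.85%
Within range: Yes

Cr2O3% = 0.100 / 2.06 x 100 = 4.85%
Acceptable range: 2.5 to 5.0%
Within range: Yes


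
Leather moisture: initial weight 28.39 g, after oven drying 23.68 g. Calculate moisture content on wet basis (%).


Moisture = 28.39 - 23.68 = 4.71 g
MC = 4.71 / 28.39 x 100 = 16.6%


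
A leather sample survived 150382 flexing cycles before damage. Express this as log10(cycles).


5.18

log10(150382) = 5.18


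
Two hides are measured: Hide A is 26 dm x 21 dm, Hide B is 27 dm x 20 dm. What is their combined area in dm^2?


Hide A area = 26 x 21 = 546 dm^2
Hide B area = 27 x 20 = 540 dm^2
Total = 546 + 540 = 1086 dm^2


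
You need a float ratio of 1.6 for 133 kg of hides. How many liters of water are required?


Water = hide weight x target ratio
Water = 133 x 1.6 = 212.8 L


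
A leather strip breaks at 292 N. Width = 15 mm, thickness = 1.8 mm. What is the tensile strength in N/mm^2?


Cross-sectional area = 15 x 1.8 = 27.0 mm^2
Tensile strength = 292 / 27.0 = 10.81 N/mm^2


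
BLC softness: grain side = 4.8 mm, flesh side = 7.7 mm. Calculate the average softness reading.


6.25 mm

Average = (4.8 + 7.7) / 2
Average = 6.25 mm


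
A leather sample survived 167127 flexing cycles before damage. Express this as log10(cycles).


5.22


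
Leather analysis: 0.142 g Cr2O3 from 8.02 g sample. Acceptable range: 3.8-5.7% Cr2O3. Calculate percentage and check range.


Cr2O3 = 1.77%
Within range: No


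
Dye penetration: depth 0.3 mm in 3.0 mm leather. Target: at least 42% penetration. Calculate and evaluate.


Penetration = 10.0%
Meets target: No

Penetration = 0.3 / 3.0 x 100 = 10.0%
Target: 42%
Meets target: No


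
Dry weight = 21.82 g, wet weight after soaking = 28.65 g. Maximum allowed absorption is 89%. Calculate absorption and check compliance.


Absorption = 31.3%
Compliant: Yes


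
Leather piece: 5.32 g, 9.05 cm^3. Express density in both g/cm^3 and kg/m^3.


Density = 5.32 / 9.05 = 0.588 g/cm^3
Convert: 0.588 x 1000 = 588 kg/m^3


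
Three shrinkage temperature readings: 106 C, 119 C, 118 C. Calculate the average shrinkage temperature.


114.3 C

Average = (106 + 119 + 118) / 3
Average = 343 / 3 = 114.3 C


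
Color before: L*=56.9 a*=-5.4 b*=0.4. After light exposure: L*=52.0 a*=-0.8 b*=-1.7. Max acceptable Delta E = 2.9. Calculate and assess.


Delta E = 7.04
Passes: No

dL = -4.9, da = 4.6, db = -2.1
dE = sqrt((-4.9)^2 + (4.6)^2 + (-2.1)^2) = 7.04
Max = 2.9
Passes: No


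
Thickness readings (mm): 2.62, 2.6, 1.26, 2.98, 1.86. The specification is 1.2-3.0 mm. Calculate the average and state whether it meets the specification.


Sum = 11.32
Average = 11.32 / 5 = 2.26 mm
Specification range: 1.2 to 3.0 mm
Within spec: Yes


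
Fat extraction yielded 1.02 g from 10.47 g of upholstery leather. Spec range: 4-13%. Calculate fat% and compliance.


Fat content = 9.7%
Compliant: Yes


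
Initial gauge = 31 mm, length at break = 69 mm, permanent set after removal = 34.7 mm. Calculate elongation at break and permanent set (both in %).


Elongation at break = (69 - 31) / 31 x 100 = 122.6%
Permanent set = (34.7 - 31) / 31 x 100 = 11.9%


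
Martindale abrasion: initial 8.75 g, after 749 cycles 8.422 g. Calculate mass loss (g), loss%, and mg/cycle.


Loss = 8.75 - 8.422 = 0.328 g
Loss% = 0.328 / 8.75 x 100 = 3.75%
Rate = 0.328 / 749 x 1000 = 0.438 mg/cycle


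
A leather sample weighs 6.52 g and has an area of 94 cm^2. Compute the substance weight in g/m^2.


693.6 g/m^2


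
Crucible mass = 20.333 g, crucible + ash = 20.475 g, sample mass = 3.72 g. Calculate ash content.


Ash mass = 20.475 - 20.333 = 0.142 g
Ash% = 0.142 / 3.72 x 100 = 3.82%


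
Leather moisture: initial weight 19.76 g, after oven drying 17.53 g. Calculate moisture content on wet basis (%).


Moisture = 19.76 - 17.53 = 2.23 g
MC = 2.23 / 19.76 x 100 = 11.3%


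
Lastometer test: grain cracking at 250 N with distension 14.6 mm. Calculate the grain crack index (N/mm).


17.1 N/mm

Grain crack index = force / distension
Index = 250 / 14.6 = 17.1 N/mm


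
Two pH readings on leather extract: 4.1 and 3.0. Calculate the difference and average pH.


Difference = 1.1
Average pH = 3.55

Difference = |4.1 - 3.0| = 1.1
Average = (4.1 + 3.0) / 2 = 3.55


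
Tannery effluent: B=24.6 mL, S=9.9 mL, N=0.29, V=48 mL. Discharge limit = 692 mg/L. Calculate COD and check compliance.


COD = (24.6 - 9.9) x 0.29 x 8000 / 48 = 710.5 mg/L
Limit: 692 mg/L
Compliant: No


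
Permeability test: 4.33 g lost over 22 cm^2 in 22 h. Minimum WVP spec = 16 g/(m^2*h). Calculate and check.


WVP = 4.33 / (22 x 22) x 10000 = 89.46 g/(m^2*h)
Minimum: 16 g/(m^2*h)
Meets spec: Yes


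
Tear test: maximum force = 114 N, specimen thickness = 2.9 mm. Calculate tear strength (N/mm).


39.3 N/mm

Tear strength = force / thickness
Tear = 114 / 2.9 = 39.3 N/mm


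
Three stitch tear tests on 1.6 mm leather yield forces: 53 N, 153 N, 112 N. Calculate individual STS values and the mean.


STS1 = 33.1 N/mm
STS2 = 95.6 N/mm
STS3 = 70.0 N/mm
Mean = 66.2 N/mm

STS1 = 53 / 1.6 = 33.1 N/mm
STS2 = 153 / 1.6 = 95.6 N/mm
STS3 = 112 / 1.6 = 70.0 N/mm
Mean = (33.1 + 95.6 + 70.0) / 3 = 66.2 N/mm


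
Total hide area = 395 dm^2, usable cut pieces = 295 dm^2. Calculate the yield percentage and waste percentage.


Yield = 74.7%
Waste = 25.3%

Yield = 295 / 395 x 100 = 74.7%
Waste = 395 - 295 = 100 dm^2
Waste% = 100 - 74.7 = 25.3%


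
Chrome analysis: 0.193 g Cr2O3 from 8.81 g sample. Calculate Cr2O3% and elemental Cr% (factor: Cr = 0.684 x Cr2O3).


Cr2O3 = 2.19%
Cr = 1.50%

Cr2O3% = 0.193 / 8.81 x 100 = 2.19%
Cr% = 2.19 x 0.684 = 1.50%


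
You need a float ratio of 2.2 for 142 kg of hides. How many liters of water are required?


Water = hide weight x target ratio
Water = 142 x 2.2 = 312.4 L


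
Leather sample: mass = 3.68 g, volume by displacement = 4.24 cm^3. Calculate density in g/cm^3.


0.868 g/cm^3

Density = mass / volume
Density = 3.68 / 4.24 = 0.868 g/cm^3


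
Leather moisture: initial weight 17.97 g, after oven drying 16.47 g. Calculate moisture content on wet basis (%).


Moisture = 17.97 - 16.47 = 1.50 g
MC = 1.50 / 17.97 x 100 = 8.3%


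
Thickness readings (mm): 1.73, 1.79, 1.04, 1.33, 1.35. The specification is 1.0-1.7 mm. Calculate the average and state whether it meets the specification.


Sum = 7.24
Average = 7.24 / 5 = 1.45 mm
Specification range: 1.0 to 1.7 mm
Within spec: Yes


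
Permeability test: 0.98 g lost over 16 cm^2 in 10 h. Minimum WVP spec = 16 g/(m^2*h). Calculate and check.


WVP = 0.98 / (16 x 10) x 10000 = 61.25 g/(m^2*h)
Minimum: 16 g/(m^2*h)
Meets spec: Yes


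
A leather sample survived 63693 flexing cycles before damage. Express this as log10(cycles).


4.80

log10(63693) = 4.80


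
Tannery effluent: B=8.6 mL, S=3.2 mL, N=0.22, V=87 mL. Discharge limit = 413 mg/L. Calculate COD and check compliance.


COD = 109.2 mg/L
Compliant: Yes

COD = (8.6 - 3.2) x 0.22 x 8000 / 87 = 109.2 mg/L
Limit: 413 mg/L
Compliant: Yes


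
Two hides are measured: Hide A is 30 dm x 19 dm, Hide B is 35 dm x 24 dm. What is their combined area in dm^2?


Hide A area = 30 x 19 = 570 dm^2
Hide B area = 35 x 24 = 840 dm^2
Total = 570 + 840 = 1410 dm^2


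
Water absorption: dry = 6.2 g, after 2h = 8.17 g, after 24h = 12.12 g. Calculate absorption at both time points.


WA (2h) = (8.17 - 6.2) / 6.2 x 100 = 31.8%
WA (24h) = (12.12 - 6.2) / 6.2 x 100 = 95.5%


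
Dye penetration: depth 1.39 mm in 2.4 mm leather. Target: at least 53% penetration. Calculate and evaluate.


Penetration = 1.39 / 2.4 x 100 = 57.9%
Target: 53%
Meets target: Yes


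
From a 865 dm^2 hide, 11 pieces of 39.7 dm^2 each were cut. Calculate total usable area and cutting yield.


Total usable = 11 x 39.7 = 436.7 dm^2
Yield = 436.7 / 865 x 100 = 50.5%


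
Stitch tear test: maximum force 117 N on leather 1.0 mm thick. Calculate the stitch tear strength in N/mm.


Stitch tear strength = force / thickness
STS = 117 / 1.0 = 117.0 N/mm


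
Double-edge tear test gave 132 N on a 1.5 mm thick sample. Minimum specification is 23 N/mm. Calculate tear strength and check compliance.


Tear strength = 132 / 1.5 = 88.0 N/mm
Required minimum = 23 N/mm
Compliant: Yes


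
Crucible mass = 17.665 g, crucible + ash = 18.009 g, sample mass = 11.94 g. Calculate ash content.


Ash mass = 18.009 - 17.665 = 0.344 g
Ash% = 0.344 / 11.94 x 100 = 2.88%


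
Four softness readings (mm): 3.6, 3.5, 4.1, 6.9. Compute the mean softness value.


4.53 mm

Sum = 3.6 + 3.5 + 4.1 + 6.9
Mean = 18.1 / 4 = 4.53 mm


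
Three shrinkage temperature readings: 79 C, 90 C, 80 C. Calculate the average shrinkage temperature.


Average = (79 + 90 + 80) / 3
Average = 249 / 3 = 83.0 C


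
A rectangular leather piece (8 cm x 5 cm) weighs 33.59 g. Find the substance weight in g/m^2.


Area = 8 x 5 = 40 cm^2
SW = 33.59 / 40 x 10000 = 8397.5 g/m^2


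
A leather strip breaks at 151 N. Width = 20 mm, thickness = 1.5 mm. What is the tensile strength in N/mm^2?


Cross-sectional area = 20 x 1.5 = 30.0 mm^2
Tensile strength = 151 / 30.0 = 5.03 N/mm^2


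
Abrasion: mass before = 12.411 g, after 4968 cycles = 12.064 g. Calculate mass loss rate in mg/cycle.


Mass loss = 12.411 - 12.064 = 0.347 g
Rate = 0.347 / 4968 x 1000 = 0.070 mg/cycle


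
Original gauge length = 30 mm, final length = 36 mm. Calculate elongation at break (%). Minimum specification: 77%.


Extension = 36 - 30 = 6 mm
Elongation = 6 / 30 x 100 = 20.0%
Minimum required: 77%
Meets specification: No


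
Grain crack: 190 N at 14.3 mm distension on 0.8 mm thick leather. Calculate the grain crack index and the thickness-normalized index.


Crack index = 190 / 14.3 = 13.3 N/mm
Normalized = 13.3 / 0.8 = 16.6 N/mm per mm


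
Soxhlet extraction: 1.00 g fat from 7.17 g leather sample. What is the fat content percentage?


Fat content = 1.00 / 7.17 x 100
Fat = 13.9%


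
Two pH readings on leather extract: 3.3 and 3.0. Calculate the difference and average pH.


Difference = |3.3 - 3.0| = 0.3
Average = (3.3 + 3.0) / 2 = 3.15


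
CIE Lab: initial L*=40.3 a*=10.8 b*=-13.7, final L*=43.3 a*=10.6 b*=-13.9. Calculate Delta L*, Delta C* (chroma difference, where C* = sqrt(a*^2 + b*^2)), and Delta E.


Delta L* = 43.3 - 40.3 = 3.0
C1* = sqrt((10.8)^2 + (-13.7)^2) = 17.445
C2* = sqrt((10.6)^2 + (-13.9)^2) = 17.481
Delta C* = 17.481 - 17.445 = 0.04
Delta E = sqrt((3.0)^2 + (-0.2)^2 + (-0.2)^2) = 3.01


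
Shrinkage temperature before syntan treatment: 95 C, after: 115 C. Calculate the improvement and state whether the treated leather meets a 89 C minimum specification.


Improvement = 115 - 95 = 20 C
Spec check: 115 C >= 89 C? Yes


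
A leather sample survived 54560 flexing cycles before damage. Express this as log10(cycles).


log10(54560) = 4.74


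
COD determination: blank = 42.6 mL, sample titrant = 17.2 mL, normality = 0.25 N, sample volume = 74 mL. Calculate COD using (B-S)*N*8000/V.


COD = (42.6 - 17.2) x 0.25 x 8000 / 74
COD = 25.4 x 0.25 x 8000 / 74
COD = 686.5 mg/L


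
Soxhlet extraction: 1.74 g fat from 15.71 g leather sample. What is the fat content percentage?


Fat content = 1.74 / 15.71 x 100
Fat = 11.1%


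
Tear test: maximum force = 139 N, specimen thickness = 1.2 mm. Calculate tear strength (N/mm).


115.8 N/mm

Tear strength = force / thickness
Tear = 139 / 1.2 = 115.8 N/mm


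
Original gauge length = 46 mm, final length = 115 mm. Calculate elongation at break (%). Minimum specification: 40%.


Elongation = 150.0%
Meets spec: Yes

Extension = 115 - 46 = 69 mm
Elongation = 69 / 46 x 100 = 150.0%
Minimum required: 40%
Meets specification: Yes


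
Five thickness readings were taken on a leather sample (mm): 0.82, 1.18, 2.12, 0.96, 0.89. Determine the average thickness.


1.19 mm

Sum = 0.82 + 1.18 + 2.12 + 0.96 + 0.89 = 5.97
Average = 5.97 / 5 = 1.19 mm


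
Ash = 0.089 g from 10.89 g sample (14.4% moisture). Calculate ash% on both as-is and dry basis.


As-is ash% = 0.089 / 10.89 x 100 = 0.82%
Dry mass = 10.89 x (100 - 14.4) / 100 = 9.32184 g
Dry-basis ash% = 0.089 / 9.32184 x 100 = 0.95%


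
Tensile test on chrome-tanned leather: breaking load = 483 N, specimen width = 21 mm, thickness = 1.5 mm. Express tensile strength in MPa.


Cross-section = 21 x 1.5 = 31.5 mm^2
TS = 483 / 31.5 = 15.33 MPa
(1 N/mm^2 = 1 MPa)


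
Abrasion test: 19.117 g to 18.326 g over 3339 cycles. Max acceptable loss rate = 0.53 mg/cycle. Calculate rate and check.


Loss = 19.117 - 18.326 = 0.791 g
Rate = 0.791 g / 3339 cycles x 1000 = 0.237 mg/cycle
Max = 0.53 mg/cycle
Passes: Yes


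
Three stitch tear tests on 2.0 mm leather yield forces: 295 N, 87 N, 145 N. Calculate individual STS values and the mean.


STS1 = 295 / 2.0 = 147.5 N/mm
STS2 = 87 / 2.0 = 43.5 N/mm
STS3 = 145 / 2.0 = 72.5 N/mm
Mean = (147.5 + 43.5 + 72.5) / 3 = 87.8 N/mm


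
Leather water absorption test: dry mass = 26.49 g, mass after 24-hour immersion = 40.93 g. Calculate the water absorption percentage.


Water absorbed = 40.93 - 26.49 = 14.44 g
WA% = 14.44 / 26.49 x 100 = 54.5%


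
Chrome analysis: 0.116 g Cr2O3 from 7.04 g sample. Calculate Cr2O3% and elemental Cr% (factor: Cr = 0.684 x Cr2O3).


Cr2O3 = 1.65%
Cr = 1.13%


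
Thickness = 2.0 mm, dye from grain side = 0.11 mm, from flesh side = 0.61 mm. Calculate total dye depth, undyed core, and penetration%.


Total dyed = 0.72 mm
Undyed core = 1.28 mm
Penetration = 36.0%

Total dyed = 0.11 + 0.61 = 0.72 mm
Undyed core = 2.0 - 0.72 = 1.28 mm
Penetration = 0.72 / 2.0 x 100 = 36.0%


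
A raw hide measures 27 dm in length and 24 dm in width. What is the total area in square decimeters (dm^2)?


648 dm^2

Area = length x width
Area = 27 x 24 = 648 dm^2


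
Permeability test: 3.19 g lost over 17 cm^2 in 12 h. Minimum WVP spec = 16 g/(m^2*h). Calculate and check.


WVP = 3.19 / (17 x 12) x 10000 = 156.37 g/(m^2*h)
Minimum: 16 g/(m^2*h)
Meets spec: Yes


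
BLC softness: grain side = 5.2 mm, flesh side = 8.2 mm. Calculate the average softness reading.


6.70 mm


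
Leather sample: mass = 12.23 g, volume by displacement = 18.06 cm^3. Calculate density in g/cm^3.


0.677 g/cm^3

Density = mass / volume
Density = 12.23 / 18.06 = 0.677 g/cm^3


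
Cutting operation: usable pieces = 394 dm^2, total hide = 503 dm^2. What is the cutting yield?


Yield = usable / total x 100
Yield = 394 / 503 x 100 = 78.3%


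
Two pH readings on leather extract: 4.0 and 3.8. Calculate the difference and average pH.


Difference = 0.2
Average pH = 3.90

Difference = |4.0 - 3.8| = 0.2
Average = (4.0 + 3.8) / 2 = 3.90


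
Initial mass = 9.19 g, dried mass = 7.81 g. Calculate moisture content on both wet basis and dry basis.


Wet basis = 15.0%
Dry basis = 17.7%

Moisture lost = 9.19 - 7.81 = 1.38 g
Wet basis MC = 1.38 / 9.19 x 100 = 15.0%
Dry basis MC = 1.38 / 7.81 x 100 = 17.7%
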